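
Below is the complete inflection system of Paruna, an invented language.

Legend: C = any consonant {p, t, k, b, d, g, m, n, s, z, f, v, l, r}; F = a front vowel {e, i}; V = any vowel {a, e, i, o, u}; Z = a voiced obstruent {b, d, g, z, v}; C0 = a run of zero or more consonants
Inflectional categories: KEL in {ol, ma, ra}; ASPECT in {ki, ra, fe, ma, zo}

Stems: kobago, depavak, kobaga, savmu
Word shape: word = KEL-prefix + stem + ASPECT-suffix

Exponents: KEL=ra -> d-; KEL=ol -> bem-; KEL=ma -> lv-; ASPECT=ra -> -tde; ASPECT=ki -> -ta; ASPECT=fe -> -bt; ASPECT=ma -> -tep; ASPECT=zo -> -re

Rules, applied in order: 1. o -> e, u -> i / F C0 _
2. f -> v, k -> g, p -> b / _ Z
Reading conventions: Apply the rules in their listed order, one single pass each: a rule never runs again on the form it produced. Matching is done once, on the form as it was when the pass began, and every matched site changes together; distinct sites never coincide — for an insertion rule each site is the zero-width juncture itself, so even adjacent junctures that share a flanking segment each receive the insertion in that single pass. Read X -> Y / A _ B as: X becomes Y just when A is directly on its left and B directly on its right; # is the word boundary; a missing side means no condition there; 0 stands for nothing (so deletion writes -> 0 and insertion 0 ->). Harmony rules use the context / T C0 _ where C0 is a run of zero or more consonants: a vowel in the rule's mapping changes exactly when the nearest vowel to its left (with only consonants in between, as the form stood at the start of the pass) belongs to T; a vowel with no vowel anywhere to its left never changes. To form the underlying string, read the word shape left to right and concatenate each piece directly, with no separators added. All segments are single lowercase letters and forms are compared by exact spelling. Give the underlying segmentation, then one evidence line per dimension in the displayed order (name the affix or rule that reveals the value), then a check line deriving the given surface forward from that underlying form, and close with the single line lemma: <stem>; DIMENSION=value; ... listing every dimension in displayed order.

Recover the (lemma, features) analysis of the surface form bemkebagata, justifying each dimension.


underlying: bem-kobaga-ta
KEL=ol - signalled by the affix bem-
ASPECT=ki - signalled by the affix -ta
check: bemkobagata -> bemkebagata -> bemkebagata
lemma: kobaga; KEL=ol; ASPECT=ki


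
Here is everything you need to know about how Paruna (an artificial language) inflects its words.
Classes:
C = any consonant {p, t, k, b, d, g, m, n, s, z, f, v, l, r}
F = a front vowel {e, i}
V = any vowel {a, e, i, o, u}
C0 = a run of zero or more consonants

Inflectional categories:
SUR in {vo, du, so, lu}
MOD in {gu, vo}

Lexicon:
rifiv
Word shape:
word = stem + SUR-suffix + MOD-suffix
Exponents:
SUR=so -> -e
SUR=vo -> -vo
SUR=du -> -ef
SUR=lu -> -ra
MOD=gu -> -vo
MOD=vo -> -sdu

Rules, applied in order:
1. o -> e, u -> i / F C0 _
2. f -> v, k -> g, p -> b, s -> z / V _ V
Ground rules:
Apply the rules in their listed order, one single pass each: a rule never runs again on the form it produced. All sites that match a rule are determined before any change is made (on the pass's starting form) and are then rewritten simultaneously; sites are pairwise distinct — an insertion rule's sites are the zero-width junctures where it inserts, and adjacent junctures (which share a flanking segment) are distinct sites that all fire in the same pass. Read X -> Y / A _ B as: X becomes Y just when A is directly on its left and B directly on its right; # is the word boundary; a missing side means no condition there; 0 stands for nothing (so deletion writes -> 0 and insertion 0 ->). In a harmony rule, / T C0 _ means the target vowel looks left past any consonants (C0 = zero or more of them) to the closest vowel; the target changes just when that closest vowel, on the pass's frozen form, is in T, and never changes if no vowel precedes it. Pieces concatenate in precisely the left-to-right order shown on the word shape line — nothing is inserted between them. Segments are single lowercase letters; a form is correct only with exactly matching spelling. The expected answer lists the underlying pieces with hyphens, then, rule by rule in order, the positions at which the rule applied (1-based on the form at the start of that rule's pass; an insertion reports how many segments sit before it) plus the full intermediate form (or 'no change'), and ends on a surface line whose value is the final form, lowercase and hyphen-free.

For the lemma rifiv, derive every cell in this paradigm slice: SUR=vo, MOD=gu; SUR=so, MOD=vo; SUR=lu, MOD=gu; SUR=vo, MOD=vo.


cell SUR=vo, MOD=gu:
underlying: rifiv-vo-vo
1. o -> e, u -> i / F C0 _: fires at position(s) 7: rifivvevo
2. f -> v, k -> g, p -> b, s -> z / V _ V: fires at position(s) 3: rivivvevo
surface: rivivvevo

cell SUR=so, MOD=vo:
underlying: rifiv-e-sdu
1. o -> e, u -> i / F C0 _: fires at position(s) 9: rifivesdi
2. f -> v, k -> g, p -> b, s -> z / V _ V: fires at position(s) 3: rivivesdi
surface: rivivesdi

cell SUR=lu, MOD=gu:
underlying: rifiv-ra-vo
1. o -> e, u -> i / F C0 _: no change
2. f -> v, k -> g, p -> b, s -> z / V _ V: fires at position(s) 3: rivivravo
surface: rivivravo

cell SUR=vo, MOD=vo:
underlying: rifiv-vo-sdu
1. o -> e, u -> i / F C0 _: fires at position(s) 7: rifivvesdu
2. f -> v, k -> g, p -> b, s -> z / V _ V: fires at position(s) 3: rivivvesdu
surface: rivivvesdu


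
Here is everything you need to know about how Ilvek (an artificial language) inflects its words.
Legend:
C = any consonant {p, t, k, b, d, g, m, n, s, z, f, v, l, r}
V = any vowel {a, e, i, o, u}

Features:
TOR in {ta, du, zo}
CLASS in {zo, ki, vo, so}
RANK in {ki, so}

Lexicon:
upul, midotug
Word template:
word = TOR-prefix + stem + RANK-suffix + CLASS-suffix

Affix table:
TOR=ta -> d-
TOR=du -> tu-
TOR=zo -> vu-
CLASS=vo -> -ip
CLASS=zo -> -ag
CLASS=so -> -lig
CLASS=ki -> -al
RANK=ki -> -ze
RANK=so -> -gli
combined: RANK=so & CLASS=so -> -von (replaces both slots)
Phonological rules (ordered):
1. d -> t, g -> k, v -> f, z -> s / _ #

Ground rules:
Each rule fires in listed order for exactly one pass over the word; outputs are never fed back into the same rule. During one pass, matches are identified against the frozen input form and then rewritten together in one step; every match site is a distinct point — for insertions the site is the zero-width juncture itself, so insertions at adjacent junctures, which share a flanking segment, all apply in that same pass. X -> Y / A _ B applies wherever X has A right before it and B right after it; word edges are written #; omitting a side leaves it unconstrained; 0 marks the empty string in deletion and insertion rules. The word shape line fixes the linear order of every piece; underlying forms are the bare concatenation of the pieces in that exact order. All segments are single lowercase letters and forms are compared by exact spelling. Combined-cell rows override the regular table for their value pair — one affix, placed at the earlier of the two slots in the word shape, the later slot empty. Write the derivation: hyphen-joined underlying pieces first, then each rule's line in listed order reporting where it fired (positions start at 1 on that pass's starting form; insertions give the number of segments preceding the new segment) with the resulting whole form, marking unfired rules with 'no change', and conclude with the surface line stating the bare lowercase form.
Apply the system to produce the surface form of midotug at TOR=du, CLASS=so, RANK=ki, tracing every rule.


underlying: tu-midotug-ze-lig
1. d -> t, g -> k, v -> f, z -> s / _ #: fires at position(s) 14: tumidotugzelik
surface: tumidotugzelik


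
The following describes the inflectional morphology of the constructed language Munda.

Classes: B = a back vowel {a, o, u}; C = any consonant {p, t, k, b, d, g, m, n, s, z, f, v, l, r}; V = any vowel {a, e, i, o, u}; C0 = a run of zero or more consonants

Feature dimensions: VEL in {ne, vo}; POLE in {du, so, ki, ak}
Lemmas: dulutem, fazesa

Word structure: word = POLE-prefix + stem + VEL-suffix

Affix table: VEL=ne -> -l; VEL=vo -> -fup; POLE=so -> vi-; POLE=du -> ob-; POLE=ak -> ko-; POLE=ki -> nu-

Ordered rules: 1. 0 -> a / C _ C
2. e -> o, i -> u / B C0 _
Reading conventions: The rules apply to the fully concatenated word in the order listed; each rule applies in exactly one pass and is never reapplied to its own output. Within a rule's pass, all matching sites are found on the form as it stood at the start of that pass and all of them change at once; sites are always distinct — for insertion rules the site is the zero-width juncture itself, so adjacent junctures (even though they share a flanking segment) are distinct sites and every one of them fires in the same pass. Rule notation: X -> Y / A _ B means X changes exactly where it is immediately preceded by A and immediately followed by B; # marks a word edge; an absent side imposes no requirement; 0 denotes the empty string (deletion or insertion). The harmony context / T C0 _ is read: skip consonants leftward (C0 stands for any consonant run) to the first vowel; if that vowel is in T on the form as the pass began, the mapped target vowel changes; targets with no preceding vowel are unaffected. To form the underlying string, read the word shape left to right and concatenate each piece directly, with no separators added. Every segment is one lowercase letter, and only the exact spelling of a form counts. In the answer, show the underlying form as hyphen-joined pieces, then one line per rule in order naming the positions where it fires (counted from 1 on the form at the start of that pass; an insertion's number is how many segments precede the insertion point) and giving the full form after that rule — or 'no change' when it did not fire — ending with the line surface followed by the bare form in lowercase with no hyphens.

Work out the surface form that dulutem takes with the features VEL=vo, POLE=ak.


underlying: ko-dulutem-fup
1. 0 -> a / C _ C: inserts after position(s) 9: kodulutemafup
2. e -> o, i -> u / B C0 _: fires at position(s) 8: kodulutomafup
surface: kodulutomafup


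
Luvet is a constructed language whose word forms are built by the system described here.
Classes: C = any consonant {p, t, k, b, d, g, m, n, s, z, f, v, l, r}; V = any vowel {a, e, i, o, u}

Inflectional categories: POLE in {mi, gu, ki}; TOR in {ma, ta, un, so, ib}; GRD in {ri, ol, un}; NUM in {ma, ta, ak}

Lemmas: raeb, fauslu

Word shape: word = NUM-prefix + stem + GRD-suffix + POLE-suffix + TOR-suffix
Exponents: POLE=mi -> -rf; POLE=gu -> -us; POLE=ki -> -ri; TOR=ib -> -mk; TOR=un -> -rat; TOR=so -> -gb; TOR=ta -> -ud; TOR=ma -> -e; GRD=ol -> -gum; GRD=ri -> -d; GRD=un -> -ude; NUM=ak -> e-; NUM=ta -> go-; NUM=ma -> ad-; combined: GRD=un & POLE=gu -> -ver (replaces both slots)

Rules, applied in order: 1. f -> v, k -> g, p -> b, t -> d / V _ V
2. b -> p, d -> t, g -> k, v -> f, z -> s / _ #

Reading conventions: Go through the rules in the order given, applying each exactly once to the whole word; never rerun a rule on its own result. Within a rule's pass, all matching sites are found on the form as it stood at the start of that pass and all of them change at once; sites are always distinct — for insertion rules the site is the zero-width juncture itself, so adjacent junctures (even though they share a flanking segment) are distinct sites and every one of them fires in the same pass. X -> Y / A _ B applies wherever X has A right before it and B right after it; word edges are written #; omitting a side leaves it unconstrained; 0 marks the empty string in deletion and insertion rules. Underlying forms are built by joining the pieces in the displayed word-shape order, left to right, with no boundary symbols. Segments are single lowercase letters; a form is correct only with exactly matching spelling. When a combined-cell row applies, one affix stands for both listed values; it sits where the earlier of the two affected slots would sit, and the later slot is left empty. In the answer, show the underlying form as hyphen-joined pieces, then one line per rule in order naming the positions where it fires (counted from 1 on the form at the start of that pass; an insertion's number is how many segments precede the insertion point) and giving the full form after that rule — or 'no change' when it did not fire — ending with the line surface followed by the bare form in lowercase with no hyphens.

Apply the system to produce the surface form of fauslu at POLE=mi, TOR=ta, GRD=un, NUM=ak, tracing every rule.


underlying: e-fauslu-ude-rf-ud
1. f -> v, k -> g, p -> b, t -> d / V _ V: fires at position(s) 2: evausluuderfud
2. b -> p, d -> t, g -> k, v -> f, z -> s / _ #: fires at position(s) 14: evausluuderfut
surface: evausluuderfut


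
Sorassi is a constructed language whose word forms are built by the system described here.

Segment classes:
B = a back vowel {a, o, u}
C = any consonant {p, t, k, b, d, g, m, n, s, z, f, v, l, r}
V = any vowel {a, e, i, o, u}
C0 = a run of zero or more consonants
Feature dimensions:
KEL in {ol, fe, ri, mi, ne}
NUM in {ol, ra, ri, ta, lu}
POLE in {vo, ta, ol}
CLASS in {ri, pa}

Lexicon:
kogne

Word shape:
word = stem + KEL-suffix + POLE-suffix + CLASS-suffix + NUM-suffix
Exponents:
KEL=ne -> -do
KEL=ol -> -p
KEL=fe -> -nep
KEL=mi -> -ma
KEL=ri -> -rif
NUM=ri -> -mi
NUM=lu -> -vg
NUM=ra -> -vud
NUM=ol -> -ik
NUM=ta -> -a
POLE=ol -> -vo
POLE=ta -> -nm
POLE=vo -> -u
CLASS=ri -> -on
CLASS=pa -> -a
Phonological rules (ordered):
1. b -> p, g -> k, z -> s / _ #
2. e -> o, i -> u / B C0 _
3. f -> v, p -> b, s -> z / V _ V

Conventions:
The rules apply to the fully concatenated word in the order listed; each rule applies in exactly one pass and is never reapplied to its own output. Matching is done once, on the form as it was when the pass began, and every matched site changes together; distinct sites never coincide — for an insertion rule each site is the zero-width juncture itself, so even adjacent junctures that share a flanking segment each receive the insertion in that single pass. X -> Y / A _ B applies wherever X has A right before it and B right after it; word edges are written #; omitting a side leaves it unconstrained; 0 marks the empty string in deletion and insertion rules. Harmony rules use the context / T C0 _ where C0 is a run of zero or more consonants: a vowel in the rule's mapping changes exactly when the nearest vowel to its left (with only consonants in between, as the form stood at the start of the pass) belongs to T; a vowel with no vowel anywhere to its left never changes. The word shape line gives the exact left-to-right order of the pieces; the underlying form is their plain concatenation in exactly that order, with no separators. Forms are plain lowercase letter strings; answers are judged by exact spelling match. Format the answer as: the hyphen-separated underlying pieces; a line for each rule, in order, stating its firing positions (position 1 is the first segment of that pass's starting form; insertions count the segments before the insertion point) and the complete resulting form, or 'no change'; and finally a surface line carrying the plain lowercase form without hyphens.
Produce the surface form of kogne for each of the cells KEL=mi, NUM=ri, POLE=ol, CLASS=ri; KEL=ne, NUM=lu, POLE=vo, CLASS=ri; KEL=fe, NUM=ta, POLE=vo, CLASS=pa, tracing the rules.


cell KEL=mi, NUM=ri, POLE=ol, CLASS=ri:
underlying: kogne-ma-vo-on-mi
1. b -> p, g -> k, z -> s / _ #: no change
2. e -> o, i -> u / B C0 _: fires at position(s) 5, 13: kognomavoonmu
3. f -> v, p -> b, s -> z / V _ V: no change
surface: kognomavoonmu

cell KEL=ne, NUM=lu, POLE=vo, CLASS=ri:
underlying: kogne-do-u-on-vg
1. b -> p, g -> k, z -> s / _ #: fires at position(s) 12: kognedouonvk
2. e -> o, i -> u / B C0 _: fires at position(s) 5: kognodouonvk
3. f -> v, p -> b, s -> z / V _ V: no change
surface: kognodouonvk

cell KEL=fe, NUM=ta, POLE=vo, CLASS=pa:
underlying: kogne-nep-u-a-a
1. b -> p, g -> k, z -> s / _ #: no change
2. e -> o, i -> u / B C0 _: fires at position(s) 5: kognonepuaa
3. f -> v, p -> b, s -> z / V _ V: fires at position(s) 8: kognonebuaa
surface: kognonebuaa


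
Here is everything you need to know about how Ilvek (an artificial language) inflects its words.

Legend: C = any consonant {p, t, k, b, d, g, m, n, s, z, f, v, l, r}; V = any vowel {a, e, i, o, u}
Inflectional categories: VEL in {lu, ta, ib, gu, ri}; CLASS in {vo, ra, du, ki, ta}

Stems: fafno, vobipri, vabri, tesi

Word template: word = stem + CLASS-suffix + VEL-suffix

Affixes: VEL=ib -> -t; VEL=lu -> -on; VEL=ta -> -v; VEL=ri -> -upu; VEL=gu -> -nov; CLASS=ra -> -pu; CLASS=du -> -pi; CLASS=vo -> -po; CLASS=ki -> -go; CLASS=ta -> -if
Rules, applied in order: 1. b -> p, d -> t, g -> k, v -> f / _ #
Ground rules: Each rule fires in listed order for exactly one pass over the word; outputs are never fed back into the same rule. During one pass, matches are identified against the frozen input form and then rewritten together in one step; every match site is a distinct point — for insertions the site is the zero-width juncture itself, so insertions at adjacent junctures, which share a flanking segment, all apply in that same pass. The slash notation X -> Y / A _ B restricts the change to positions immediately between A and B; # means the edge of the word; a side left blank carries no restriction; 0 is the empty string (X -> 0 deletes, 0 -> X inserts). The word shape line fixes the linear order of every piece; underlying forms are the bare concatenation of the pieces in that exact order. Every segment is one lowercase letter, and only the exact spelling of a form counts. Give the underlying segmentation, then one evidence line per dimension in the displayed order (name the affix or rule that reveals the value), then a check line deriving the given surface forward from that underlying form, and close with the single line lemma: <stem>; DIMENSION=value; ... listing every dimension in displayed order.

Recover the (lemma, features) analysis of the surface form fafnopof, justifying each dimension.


underlying: fafno-po-v
VEL=ta - signalled by the affix -v
CLASS=vo - signalled by the affix -po
check: fafnopov -> fafnopof
lemma: fafno; VEL=ta; CLASS=vo


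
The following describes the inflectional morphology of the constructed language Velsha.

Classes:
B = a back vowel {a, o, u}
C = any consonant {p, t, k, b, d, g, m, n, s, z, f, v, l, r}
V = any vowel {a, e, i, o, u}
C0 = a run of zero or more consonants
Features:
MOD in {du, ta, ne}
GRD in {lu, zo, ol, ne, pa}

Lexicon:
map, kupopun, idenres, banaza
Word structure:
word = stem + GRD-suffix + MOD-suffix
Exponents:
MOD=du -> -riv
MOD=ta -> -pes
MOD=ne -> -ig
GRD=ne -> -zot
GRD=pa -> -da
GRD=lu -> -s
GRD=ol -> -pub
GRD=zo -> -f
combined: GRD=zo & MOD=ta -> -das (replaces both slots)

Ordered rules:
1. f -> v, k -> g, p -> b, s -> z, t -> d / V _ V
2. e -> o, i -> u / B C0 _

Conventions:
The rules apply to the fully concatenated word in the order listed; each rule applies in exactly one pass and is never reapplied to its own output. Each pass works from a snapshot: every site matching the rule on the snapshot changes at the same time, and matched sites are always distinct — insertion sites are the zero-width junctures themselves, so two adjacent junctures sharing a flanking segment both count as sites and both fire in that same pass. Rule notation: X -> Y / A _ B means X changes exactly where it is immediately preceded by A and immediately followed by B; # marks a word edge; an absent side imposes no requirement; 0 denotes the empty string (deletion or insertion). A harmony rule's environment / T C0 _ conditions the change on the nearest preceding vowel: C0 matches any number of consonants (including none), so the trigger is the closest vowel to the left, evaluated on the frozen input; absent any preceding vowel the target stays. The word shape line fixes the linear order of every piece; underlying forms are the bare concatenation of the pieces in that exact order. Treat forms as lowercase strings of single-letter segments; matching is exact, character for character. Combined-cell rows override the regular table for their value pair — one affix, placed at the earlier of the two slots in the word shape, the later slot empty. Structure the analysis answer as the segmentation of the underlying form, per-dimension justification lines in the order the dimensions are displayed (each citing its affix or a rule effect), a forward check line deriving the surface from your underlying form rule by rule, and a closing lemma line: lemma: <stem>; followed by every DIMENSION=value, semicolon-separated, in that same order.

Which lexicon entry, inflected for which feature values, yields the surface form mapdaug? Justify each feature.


underlying: map-da-ig
MOD=ne - signalled by the affix -ig
GRD=pa - signalled by the affix -da
check: mapdaig -> mapdaig -> mapdaug
lemma: map; MOD=ne; GRD=pa


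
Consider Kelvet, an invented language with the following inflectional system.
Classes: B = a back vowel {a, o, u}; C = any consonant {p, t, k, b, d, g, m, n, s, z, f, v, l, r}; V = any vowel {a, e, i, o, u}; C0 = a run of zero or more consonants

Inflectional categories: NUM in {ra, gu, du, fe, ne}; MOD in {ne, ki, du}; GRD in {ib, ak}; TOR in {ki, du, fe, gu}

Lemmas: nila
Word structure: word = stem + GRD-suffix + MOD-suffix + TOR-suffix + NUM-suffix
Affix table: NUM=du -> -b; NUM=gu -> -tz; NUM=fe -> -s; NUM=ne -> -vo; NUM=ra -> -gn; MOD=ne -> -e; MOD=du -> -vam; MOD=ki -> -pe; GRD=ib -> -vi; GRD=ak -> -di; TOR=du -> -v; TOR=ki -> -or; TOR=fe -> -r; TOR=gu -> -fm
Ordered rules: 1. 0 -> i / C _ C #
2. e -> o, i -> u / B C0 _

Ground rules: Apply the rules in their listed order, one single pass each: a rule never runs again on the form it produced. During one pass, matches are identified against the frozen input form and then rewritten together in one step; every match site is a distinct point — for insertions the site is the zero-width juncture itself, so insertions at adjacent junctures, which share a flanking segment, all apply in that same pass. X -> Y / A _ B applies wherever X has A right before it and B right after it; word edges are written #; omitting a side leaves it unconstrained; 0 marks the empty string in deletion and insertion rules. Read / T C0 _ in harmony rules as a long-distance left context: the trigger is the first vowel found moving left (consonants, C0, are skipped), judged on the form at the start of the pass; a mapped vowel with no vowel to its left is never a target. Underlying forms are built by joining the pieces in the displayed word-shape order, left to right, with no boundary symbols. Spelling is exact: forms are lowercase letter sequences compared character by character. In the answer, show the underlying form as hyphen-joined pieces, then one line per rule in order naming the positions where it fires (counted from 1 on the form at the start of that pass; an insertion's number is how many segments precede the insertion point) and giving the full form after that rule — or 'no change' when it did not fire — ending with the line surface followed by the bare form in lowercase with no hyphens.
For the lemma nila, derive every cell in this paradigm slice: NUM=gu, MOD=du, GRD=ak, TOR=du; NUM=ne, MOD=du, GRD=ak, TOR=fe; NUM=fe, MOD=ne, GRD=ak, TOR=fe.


cell NUM=gu, MOD=du, GRD=ak, TOR=du:
underlying: nila-di-vam-v-tz
1. 0 -> i / C _ C #: inserts after position(s) 11: niladivamvtiz
2. e -> o, i -> u / B C0 _: fires at position(s) 6, 12: niladuvamvtuz
surface: niladuvamvtuz

cell NUM=ne, MOD=du, GRD=ak, TOR=fe:
underlying: nila-di-vam-r-vo
1. 0 -> i / C _ C #: no change
2. e -> o, i -> u / B C0 _: fires at position(s) 6: niladuvamrvo
surface: niladuvamrvo

cell NUM=fe, MOD=ne, GRD=ak, TOR=fe:
underlying: nila-di-e-r-s
1. 0 -> i / C _ C #: inserts after position(s) 8: niladieris
2. e -> o, i -> u / B C0 _: fires at position(s) 6: niladueris
surface: niladueris


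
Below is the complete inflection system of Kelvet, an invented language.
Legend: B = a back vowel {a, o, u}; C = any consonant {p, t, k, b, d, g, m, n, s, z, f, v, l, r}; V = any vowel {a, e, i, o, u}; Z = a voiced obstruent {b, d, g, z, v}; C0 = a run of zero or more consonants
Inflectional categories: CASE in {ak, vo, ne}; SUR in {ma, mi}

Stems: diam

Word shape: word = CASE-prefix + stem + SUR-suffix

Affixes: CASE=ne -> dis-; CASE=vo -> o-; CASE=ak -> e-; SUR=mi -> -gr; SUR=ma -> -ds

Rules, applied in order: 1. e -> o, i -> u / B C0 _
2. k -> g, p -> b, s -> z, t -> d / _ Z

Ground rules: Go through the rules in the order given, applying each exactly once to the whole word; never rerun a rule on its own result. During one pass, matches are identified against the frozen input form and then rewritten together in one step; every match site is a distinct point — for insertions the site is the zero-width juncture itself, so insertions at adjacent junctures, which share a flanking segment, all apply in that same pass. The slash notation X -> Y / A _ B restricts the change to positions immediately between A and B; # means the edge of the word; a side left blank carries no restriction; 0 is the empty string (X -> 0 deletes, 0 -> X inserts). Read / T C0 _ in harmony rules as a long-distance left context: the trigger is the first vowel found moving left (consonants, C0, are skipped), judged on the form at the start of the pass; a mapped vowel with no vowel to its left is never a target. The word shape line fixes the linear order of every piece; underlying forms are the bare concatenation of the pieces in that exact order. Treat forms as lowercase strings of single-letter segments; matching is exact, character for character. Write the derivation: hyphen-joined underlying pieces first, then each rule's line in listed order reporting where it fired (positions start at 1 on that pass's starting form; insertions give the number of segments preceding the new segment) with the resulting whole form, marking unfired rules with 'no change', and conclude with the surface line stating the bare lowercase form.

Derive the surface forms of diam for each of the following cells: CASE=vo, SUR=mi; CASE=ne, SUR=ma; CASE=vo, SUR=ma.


cell CASE=vo, SUR=mi:
underlying: o-diam-gr
1. e -> o, i -> u / B C0 _: fires at position(s) 3: oduamgr
2. k -> g, p -> b, s -> z, t -> d / _ Z: no change
surface: oduamgr

cell CASE=ne, SUR=ma:
underlying: dis-diam-ds
1. e -> o, i -> u / B C0 _: no change
2. k -> g, p -> b, s -> z, t -> d / _ Z: fires at position(s) 3: dizdiamds
surface: dizdiamds

cell CASE=vo, SUR=ma:
underlying: o-diam-ds
1. e -> o, i -> u / B C0 _: fires at position(s) 3: oduamds
2. k -> g, p -> b, s -> z, t -> d / _ Z: no change
surface: oduamds


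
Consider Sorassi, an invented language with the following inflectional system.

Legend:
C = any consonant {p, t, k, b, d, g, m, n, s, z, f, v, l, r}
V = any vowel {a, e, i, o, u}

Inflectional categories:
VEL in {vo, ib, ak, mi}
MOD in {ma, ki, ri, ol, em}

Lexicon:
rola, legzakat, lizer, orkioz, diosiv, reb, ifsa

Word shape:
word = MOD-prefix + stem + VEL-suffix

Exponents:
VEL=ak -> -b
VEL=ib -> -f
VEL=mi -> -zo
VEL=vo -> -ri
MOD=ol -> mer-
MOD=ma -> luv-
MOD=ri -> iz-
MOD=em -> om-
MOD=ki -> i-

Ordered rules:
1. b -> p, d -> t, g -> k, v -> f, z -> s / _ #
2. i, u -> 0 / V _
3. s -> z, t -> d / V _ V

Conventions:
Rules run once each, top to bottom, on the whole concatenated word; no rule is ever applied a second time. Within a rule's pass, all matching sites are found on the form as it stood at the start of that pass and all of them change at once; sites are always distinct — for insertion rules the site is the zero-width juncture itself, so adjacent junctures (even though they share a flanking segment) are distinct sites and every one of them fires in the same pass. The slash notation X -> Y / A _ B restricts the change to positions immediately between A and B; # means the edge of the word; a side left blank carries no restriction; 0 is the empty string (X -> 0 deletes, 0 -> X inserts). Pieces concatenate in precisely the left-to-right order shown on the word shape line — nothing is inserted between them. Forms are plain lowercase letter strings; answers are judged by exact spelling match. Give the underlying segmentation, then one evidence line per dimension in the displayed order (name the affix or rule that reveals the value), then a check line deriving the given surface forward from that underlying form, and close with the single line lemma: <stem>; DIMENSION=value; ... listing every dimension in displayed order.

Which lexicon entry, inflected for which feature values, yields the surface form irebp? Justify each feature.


underlying: i-reb-b
VEL=ak - signalled by the affix -b
MOD=ki - signalled by the affix i-
check: irebb -> irebp -> irebp -> irebp
lemma: reb; VEL=ak; MOD=ki


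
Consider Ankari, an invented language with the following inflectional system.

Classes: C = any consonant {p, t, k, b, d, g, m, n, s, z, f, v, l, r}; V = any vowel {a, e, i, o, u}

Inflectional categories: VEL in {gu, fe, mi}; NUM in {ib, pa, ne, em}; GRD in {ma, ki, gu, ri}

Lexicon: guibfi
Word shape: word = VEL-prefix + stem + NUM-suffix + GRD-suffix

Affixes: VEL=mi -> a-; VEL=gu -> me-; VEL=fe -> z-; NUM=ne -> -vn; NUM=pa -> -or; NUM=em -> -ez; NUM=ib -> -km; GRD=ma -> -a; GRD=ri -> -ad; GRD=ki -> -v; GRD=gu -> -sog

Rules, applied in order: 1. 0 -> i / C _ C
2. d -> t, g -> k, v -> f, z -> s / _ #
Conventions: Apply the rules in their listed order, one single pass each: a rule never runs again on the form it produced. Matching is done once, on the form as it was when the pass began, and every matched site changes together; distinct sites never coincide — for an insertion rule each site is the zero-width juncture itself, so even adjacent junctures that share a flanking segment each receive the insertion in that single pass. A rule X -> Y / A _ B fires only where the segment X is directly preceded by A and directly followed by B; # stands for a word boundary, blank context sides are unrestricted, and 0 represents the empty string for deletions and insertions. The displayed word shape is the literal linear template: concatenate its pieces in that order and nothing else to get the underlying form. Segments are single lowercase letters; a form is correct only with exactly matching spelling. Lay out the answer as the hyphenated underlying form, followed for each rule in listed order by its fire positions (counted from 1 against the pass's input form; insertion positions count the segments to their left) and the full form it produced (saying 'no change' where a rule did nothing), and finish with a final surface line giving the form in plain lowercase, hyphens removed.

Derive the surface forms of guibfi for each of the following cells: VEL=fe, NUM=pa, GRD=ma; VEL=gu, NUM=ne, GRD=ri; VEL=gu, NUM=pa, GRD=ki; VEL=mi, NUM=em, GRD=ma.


cell VEL=fe, NUM=pa, GRD=ma:
underlying: z-guibfi-or-a
1. 0 -> i / C _ C: inserts after position(s) 1, 5: ziguibifiora
2. d -> t, g -> k, v -> f, z -> s / _ #: no change
surface: ziguibifiora

cell VEL=gu, NUM=ne, GRD=ri:
underlying: me-guibfi-vn-ad
1. 0 -> i / C _ C: inserts after position(s) 6, 9: meguibifivinad
2. d -> t, g -> k, v -> f, z -> s / _ #: fires at position(s) 14: meguibifivinat
surface: meguibifivinat

cell VEL=gu, NUM=pa, GRD=ki:
underlying: me-guibfi-or-v
1. 0 -> i / C _ C: inserts after position(s) 6, 10: meguibifioriv
2. d -> t, g -> k, v -> f, z -> s / _ #: fires at position(s) 13: meguibifiorif
surface: meguibifiorif

cell VEL=mi, NUM=em, GRD=ma:
underlying: a-guibfi-ez-a
1. 0 -> i / C _ C: inserts after position(s) 5: aguibifieza
2. d -> t, g -> k, v -> f, z -> s / _ #: no change
surface: aguibifieza


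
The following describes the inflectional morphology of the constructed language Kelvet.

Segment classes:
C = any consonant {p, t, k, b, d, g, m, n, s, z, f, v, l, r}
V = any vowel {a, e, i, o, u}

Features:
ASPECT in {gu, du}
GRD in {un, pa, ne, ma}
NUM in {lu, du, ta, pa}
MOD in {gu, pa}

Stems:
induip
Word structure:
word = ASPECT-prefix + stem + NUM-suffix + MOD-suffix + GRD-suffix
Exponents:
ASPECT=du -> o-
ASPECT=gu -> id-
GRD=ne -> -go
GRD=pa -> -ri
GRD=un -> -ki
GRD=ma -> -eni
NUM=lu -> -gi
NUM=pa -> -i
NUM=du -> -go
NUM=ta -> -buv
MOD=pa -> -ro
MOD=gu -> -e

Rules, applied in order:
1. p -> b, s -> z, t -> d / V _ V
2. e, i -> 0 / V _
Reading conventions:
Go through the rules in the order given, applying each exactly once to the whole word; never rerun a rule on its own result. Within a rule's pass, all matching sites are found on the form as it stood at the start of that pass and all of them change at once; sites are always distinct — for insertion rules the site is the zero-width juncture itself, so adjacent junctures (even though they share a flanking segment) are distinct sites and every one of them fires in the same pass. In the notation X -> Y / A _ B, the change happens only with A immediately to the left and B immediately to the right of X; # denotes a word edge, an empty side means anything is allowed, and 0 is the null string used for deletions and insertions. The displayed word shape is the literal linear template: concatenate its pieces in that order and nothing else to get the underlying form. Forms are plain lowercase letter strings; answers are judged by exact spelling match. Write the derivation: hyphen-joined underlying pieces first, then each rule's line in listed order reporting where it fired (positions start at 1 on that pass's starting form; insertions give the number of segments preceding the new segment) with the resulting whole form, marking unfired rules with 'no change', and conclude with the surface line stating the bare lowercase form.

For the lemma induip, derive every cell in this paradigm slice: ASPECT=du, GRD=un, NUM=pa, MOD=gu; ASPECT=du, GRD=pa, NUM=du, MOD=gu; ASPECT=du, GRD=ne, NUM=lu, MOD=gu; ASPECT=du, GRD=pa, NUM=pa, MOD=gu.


cell ASPECT=du, GRD=un, NUM=pa, MOD=gu:
underlying: o-induip-i-e-ki
1. p -> b, s -> z, t -> d / V _ V: fires at position(s) 7: oinduibieki
2. e, i -> 0 / V _: fires at position(s) 2, 6, 9: ondubiki
surface: ondubiki

cell ASPECT=du, GRD=pa, NUM=du, MOD=gu:
underlying: o-induip-go-e-ri
1. p -> b, s -> z, t -> d / V _ V: no change
2. e, i -> 0 / V _: fires at position(s) 2, 6, 10: ondupgori
surface: ondupgori

cell ASPECT=du, GRD=ne, NUM=lu, MOD=gu:
underlying: o-induip-gi-e-go
1. p -> b, s -> z, t -> d / V _ V: no change
2. e, i -> 0 / V _: fires at position(s) 2, 6, 10: ondupgigo
surface: ondupgigo

cell ASPECT=du, GRD=pa, NUM=pa, MOD=gu:
underlying: o-induip-i-e-ri
1. p -> b, s -> z, t -> d / V _ V: fires at position(s) 7: oinduibieri
2. e, i -> 0 / V _: fires at position(s) 2, 6, 9: ondubiri
surface: ondubiri


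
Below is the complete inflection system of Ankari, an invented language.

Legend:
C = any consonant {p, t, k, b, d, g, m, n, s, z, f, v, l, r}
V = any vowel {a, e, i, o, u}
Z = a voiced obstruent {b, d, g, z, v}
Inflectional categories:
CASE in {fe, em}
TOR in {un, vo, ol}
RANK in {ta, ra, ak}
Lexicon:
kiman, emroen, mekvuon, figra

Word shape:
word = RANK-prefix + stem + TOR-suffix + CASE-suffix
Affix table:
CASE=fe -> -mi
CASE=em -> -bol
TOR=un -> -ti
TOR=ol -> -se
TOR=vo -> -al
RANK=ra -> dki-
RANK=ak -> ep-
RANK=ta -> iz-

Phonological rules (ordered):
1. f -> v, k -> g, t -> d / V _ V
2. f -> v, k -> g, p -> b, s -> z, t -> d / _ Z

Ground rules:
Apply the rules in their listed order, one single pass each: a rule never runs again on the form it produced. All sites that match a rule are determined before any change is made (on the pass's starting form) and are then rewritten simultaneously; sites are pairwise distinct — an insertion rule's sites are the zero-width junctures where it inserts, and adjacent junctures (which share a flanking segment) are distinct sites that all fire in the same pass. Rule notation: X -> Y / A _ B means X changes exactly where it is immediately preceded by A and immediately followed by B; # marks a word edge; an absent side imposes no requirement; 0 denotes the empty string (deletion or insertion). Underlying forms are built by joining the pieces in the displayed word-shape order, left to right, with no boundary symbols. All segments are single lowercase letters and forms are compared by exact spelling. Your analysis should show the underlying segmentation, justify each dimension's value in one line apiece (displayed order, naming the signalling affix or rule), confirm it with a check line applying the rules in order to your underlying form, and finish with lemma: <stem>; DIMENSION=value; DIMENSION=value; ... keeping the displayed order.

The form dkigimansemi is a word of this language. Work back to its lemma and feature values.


underlying: dki-kiman-se-mi
CASE=fe - signalled by the affix -mi
TOR=ol - signalled by the affix -se
RANK=ra - signalled by the affix dki-
check: dkikimansemi -> dkigimansemi -> dkigimansemi
lemma: kiman; CASE=fe; TOR=ol; RANK=ra


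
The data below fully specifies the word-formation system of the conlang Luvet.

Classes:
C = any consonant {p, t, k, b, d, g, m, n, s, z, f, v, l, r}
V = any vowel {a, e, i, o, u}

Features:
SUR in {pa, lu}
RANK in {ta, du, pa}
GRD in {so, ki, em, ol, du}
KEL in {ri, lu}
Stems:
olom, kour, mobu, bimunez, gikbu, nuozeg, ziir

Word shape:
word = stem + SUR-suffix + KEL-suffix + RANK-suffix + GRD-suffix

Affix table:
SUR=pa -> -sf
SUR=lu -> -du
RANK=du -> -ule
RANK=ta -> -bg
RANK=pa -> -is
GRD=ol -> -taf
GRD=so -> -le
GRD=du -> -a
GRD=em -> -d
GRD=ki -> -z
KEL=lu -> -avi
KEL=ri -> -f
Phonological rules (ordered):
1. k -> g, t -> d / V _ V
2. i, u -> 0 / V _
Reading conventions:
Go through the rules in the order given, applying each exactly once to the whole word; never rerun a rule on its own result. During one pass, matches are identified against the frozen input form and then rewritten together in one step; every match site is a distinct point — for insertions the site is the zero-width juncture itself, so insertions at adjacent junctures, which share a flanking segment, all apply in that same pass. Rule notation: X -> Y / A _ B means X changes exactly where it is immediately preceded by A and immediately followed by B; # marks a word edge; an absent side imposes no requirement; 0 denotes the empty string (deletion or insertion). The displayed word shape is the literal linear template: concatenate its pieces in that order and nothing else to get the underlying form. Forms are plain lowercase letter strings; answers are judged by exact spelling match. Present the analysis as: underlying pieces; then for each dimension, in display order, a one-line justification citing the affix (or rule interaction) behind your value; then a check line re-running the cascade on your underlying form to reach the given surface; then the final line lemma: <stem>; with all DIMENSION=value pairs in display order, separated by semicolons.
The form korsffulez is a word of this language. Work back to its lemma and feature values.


underlying: kour-sf-f-ule-z
SUR=pa - signalled by the affix -sf
RANK=du - signalled by the affix -ule
GRD=ki - signalled by the affix -z
KEL=ri - signalled by the affix -f
check: koursffulez -> koursffulez -> korsffulez
lemma: kour; SUR=pa; RANK=du; GRD=ki; KEL=ri


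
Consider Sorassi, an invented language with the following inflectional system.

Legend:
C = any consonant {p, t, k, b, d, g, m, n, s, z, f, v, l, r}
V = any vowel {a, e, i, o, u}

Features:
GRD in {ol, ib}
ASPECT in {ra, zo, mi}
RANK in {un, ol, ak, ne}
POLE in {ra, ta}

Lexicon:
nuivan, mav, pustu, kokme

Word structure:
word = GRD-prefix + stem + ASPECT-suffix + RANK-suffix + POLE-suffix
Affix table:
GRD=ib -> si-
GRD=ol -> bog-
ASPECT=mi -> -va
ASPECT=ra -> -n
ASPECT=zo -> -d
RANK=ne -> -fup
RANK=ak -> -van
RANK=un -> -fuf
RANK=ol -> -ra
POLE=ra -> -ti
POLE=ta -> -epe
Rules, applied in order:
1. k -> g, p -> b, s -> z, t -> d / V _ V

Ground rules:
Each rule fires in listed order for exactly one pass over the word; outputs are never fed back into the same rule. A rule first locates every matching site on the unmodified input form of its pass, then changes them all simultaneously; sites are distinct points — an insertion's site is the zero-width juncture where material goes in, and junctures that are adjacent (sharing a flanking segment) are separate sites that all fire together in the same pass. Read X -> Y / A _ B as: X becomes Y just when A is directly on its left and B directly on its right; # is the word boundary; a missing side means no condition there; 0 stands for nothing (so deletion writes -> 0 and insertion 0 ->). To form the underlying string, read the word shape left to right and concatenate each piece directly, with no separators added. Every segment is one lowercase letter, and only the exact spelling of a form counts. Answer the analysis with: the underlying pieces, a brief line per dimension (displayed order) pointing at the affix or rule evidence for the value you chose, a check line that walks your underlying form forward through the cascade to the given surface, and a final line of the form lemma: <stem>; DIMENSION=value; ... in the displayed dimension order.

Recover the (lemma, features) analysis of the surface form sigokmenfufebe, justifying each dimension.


underlying: si-kokme-n-fuf-epe
GRD=ib - signalled by the affix si-
ASPECT=ra - signalled by the affix -n
RANK=un - signalled by the affix -fuf
POLE=ta - signalled by the affix -epe
check: sikokmenfufepe -> sigokmenfufebe
lemma: kokme; GRD=ib; ASPECT=ra; RANK=un; POLE=ta
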